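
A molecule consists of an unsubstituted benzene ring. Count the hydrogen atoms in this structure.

6

Atom tally by fragment:
  benzene ring core → C:6 H:6
Element totals:
  C: 6
  H: 6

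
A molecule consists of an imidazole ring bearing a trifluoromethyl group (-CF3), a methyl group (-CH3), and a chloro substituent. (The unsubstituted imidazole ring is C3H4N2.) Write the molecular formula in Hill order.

Atom tally by fragment:
  imidazole ring core → C:3 H:4 N:2
  (− 3 ring H displaced by substituents)
  + CF3 → C:1 F:3
  + CH3 → C:1 H:3
  + Cl → Cl:1
Element totals:
  C: 5
  H: 4
  Cl: 1
  F: 3
  N: 2

C5H4ClF3N2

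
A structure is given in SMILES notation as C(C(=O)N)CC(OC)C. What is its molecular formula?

Atom tally by fragment:
  H2NOCCH2 → C:2 H:4 O:1 N:1
  CH2 → C:1 H:2
  CH(OCH3) → C:2 H:4 O:1
  CH3 → C:1 H:3
Element totals:
  C: 6
  H: 13
  N: 1
  O: 2

C6H13NO2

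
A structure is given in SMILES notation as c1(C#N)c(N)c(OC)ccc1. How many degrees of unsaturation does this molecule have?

6

Atom tally by fragment:
  benzene ring core → C:6 H:6
  (− 3 ring H displaced by substituents)
  + CN → C:1 N:1
  + NH2 → N:1 H:2
  + OCH3 → C:1 H:3 O:1
Element totals:
  C: 8
  H: 8
  N: 2
  O: 1
Molecular formula: C8H8N2O.
DoU = (2C + 2 + N − H − X) / 2 = (2·8 + 2 + 2 − 8 − 0) / 2 = 6.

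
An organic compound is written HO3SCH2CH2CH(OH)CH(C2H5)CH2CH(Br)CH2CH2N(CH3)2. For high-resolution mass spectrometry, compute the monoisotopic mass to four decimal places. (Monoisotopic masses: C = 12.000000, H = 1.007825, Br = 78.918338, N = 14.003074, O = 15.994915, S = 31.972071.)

Element totals:
  C: 12
  H: 26
  Br: 1
  N: 1
  O: 4
  S: 1
Molecular formula: C12H26BrNO4S.
  M = 12(12.0) + 26(1.007825) + 78.918338 + 14.003074 + 4(15.994915) + 31.972071
    = 144.000000 + 26.203450 + 78.918338 + 14.003074 + 63.979660 + 31.972071 = 359.076593

359.0766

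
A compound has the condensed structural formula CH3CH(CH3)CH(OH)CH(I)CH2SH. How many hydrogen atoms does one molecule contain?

13

Atom tally by fragment:
  CH3 → C:1 H:3
  CH(CH3) → C:2 H:4
  CH(OH) → C:1 H:2 O:1
  CH(I) → C:1 H:1 I:1
  CH2SH → C:1 H:3 S:1
Element totals:
  C: 6
  H: 13
  I: 1
  O: 1
  S: 1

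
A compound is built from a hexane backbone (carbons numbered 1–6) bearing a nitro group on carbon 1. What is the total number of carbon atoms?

6

Atom tally by fragment:
  O2NCH2 → C:1 H:2 N:1 O:2
  CH2 → C:1 H:2
  CH2 → C:1 H:2
  CH2 → C:1 H:2
  CH2 → C:1 H:2
  CH3 → C:1 H:3
Element totals:
  C: 6
  H: 13
  N: 1
  O: 2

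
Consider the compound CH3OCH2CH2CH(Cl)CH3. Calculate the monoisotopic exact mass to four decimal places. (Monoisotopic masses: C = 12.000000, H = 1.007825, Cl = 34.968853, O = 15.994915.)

Atom tally by fragment:
  CH3OCH2 → C:2 H:5 O:1
  CH2 → C:1 H:2
  CH(Cl) → C:1 H:1 Cl:1
  CH3 → C:1 H:3
Element totals:
  C: 5
  H: 11
  Cl: 1
  O: 1
Molecular formula: C5H11ClO.
  M = 5(12.0) + 11(1.007825) + 34.968853 + 15.994915
    = 60.000000 + 11.086075 + 34.968853 + 15.994915 = 122.049843

122.0498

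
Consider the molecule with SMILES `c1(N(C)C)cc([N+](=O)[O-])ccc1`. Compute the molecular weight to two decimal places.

Atom tally by fragment:
  benzene ring core → C:6 H:6
  (− 2 ring H displaced by substituents)
  + N(CH3)2 → N:1 C:2 H:6
  + NO2 → N:1 O:2
Element totals:
  C: 8
  H: 10
  N: 2
  O: 2
Molecular formula: C8H10N2O2.
  M = 8(12.011) + 10(1.008) + 2(14.007) + 2(15.999)
    = 96.088 + 10.080 + 28.014 + 31.998 = 166.180

166.18 g/mol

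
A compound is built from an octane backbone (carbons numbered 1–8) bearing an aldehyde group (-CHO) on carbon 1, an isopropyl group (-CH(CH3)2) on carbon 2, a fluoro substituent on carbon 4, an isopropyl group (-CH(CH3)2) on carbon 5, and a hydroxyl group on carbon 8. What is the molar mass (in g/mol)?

Atom tally by fragment:
  OHCCH2 → C:2 H:3 O:1
  CH(CH(CH3)2) → C:4 H:8
  CH2 → C:1 H:2
  CH(F) → C:1 H:1 F:1
  CH(CH(CH3)2) → C:4 H:8
  CH2 → C:1 H:2
  CH2 → C:1 H:2
  CH2OH → C:1 H:3 O:1
Element totals:
  C: 15
  H: 29
  F: 1
  O: 2
Molecular formula: C15H29FO2.
  M = 15(12.011) + 29(1.008) + 18.998 + 2(15.999)
    = 180.165 + 29.232 + 18.998 + 31.998 = 260.393

260.39 g/mol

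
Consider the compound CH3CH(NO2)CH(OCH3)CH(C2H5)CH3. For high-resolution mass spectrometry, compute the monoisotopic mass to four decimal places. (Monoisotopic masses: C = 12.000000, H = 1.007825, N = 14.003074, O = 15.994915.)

175.1208

Atom tally by fragment:
  CH3 → C:1 H:3
  CH(NO2) → C:1 H:1 N:1 O:2
  CH(OCH3) → C:2 H:4 O:1
  CH(C2H5) → C:3 H:6
  CH3 → C:1 H:3
Element totals:
  C: 8
  H: 17
  N: 1
  O: 3
Molecular formula: C8H17NO3.
  M = 8(12.0) + 17(1.007825) + 14.003074 + 3(15.994915)
    = 96.000000 + 17.133025 + 14.003074 + 47.984745 = 175.120844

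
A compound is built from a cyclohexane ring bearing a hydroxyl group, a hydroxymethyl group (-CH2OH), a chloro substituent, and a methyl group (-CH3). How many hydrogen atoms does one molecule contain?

15

Atom tally by fragment:
  cyclohexane ring core → C:6 H:12
  (− 4 ring H displaced by substituents)
  + OH → O:1 H:1
  + CH2OH → C:1 H:3 O:1
  + Cl → Cl:1
  + CH3 → C:1 H:3
Element totals:
  C: 8
  H: 15
  Cl: 1
  O: 2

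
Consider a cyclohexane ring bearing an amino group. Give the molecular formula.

Atom tally by fragment:
  cyclohexane ring core → C:6 H:12
  (− 1 ring H displaced by substituents)
  + NH2 → N:1 H:2
Element totals:
  C: 6
  H: 13
  N: 1

C6H13N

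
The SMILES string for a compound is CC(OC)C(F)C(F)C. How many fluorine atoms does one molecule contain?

Atom tally by fragment:
  CH3 → C:1 H:3
  CH(OCH3) → C:2 H:4 O:1
  CH(F) → C:1 H:1 F:1
  CH(F) → C:1 H:1 F:1
  CH3 → C:1 H:3
Element totals:
  C: 6
  H: 12
  F: 2
  O: 1

2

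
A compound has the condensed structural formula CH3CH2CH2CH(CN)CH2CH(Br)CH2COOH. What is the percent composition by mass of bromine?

32.20%

Atom tally by fragment:
  CH3 → C:1 H:3
  CH2 → C:1 H:2
  CH2 → C:1 H:2
  CH(CN) → C:2 H:1 N:1
  CH2 → C:1 H:2
  CH(Br) → C:1 H:1 Br:1
  CH2COOH → C:2 H:3 O:2
Element totals:
  C: 9
  H: 14
  Br: 1
  N: 1
  O: 2
Molecular formula: C9H14BrNO2.
Molar mass = 248.120 g/mol.
Mass from Br: 1 × 79.904 = 79.904 g/mol.
%Br = 79.904 / 248.120 × 100 = 32.20%.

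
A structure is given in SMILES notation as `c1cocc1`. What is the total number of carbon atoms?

4

Atom tally by fragment:
  furan ring core → C:4 H:4 O:1
Element totals:
  C: 4
  H: 4
  O: 1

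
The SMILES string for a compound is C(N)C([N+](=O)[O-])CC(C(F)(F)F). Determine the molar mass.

186.13 g/mol

Atom tally by fragment:
  H2NCH2 → C:1 H:4 N:1
  CH(NO2) → C:1 H:1 N:1 O:2
  CH2 → C:1 H:2
  CH2CF3 → C:2 H:2 F:3
Element totals:
  C: 5
  H: 9
  F: 3
  N: 2
  O: 2
Molecular formula: C5H9F3N2O2.
  M = 5(12.011) + 9(1.008) + 3(18.998) + 2(14.007) + 2(15.999)
    = 60.055 + 9.072 + 56.994 + 28.014 + 31.998 = 186.133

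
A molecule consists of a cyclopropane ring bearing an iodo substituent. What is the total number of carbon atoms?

3

Atom tally by fragment:
  cyclopropane ring core → C:3 H:6
  (− 1 ring H displaced by substituents)
  + I → I:1
Element totals:
  C: 3
  H: 5
  I: 1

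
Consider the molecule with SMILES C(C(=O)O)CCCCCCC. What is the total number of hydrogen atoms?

18

Atom tally by fragment:
  HOOCCH2 → C:2 H:3 O:2
  CH2 → C:1 H:2
  CH2 → C:1 H:2
  CH2 → C:1 H:2
  CH2 → C:1 H:2
  CH2 → C:1 H:2
  CH2 → C:1 H:2
  CH3 → C:1 H:3
Element totals:
  C: 9
  H: 18
  O: 2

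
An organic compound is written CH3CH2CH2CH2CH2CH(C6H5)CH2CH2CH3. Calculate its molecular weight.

204.36 g/mol

Element totals:
  C: 15
  H: 24
Molecular formula: C15H24.
  M = 15(12.011) + 24(1.008)
    = 180.165 + 24.192 = 204.357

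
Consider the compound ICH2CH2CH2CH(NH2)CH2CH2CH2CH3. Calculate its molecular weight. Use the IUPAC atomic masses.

255.14 g/mol

Atom tally by fragment:
  ICH2 → C:1 H:2 I:1
  CH2 → C:1 H:2
  CH2 → C:1 H:2
  CH(NH2) → C:1 H:3 N:1
  CH2 → C:1 H:2
  CH2 → C:1 H:2
  CH2 → C:1 H:2
  CH3 → C:1 H:3
Element totals:
  C: 8
  H: 18
  I: 1
  N: 1
Molecular formula: C8H18IN.
  M = 8(12.011) + 18(1.008) + 126.904 + 14.007
    = 96.088 + 18.144 + 126.904 + 14.007 = 255.143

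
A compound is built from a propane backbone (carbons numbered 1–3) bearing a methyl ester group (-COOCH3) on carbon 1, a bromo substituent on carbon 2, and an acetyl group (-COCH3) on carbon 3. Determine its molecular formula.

Atom tally by fragment:
  CH3OOCCH2 → C:3 H:5 O:2
  CH(Br) → C:1 H:1 Br:1
  CH2COCH3 → C:3 H:5 O:1
Element totals:
  C: 7
  H: 11
  Br: 1
  O: 3

C7H11BrO3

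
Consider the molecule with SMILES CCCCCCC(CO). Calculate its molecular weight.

Atom tally by fragment:
  CH3 → C:1 H:3
  CH2 → C:1 H:2
  CH2 → C:1 H:2
  CH2 → C:1 H:2
  CH2 → C:1 H:2
  CH2 → C:1 H:2
  CH2CH2OH → C:2 H:5 O:1
Element totals:
  C: 8
  H: 18
  O: 1
Molecular formula: C8H18O.
  M = 8(12.011) + 18(1.008) + 15.999
    = 96.088 + 18.144 + 15.999 = 130.231

130.23 g/mol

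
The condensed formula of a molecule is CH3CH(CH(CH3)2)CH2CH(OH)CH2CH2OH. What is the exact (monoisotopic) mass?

160.1463

Element totals:
  C: 9
  H: 20
  O: 2
Molecular formula: C9H20O2.
  M = 9(12.0) + 20(1.007825) + 2(15.994915)
    = 108.000000 + 20.156500 + 31.989830 = 160.146330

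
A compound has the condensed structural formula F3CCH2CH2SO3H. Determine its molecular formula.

Atom tally by fragment:
  F3CCH2 → C:2 H:2 F:3
  CH2SO3H → C:1 H:3 S:1 O:3
Element totals:
  C: 3
  H: 5
  F: 3
  O: 3
  S: 1

C3H5F3O3S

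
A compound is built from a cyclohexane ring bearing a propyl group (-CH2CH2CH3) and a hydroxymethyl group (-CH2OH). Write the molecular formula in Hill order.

Atom tally by fragment:
  cyclohexane ring core → C:6 H:12
  (− 2 ring H displaced by substituents)
  + CH2CH2CH3 → C:3 H:7
  + CH2OH → C:1 H:3 O:1
Element totals:
  C: 10
  H: 20
  O: 1

C10H20O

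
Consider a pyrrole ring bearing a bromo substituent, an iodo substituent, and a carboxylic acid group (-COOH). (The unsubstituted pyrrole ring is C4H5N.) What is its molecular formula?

C5H3BrINO2

Atom tally by fragment:
  pyrrole ring core → C:4 H:5 N:1
  (− 3 ring H displaced by substituents)
  + Br → Br:1
  + I → I:1
  + COOH → C:1 H:1 O:2
Element totals:
  C: 5
  H: 3
  Br: 1
  I: 1
  N: 1
  O: 2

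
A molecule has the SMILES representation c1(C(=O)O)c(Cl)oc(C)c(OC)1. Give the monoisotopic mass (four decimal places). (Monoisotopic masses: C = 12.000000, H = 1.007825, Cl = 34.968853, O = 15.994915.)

190.0033

Atom tally by fragment:
  furan ring core → C:4 H:4 O:1
  (− 4 ring H displaced by substituents)
  + COOH → C:1 H:1 O:2
  + Cl → Cl:1
  + CH3 → C:1 H:3
  + OCH3 → C:1 H:3 O:1
Element totals:
  C: 7
  H: 7
  Cl: 1
  O: 4
Molecular formula: C7H7ClO4.
  M = 7(12.0) + 7(1.007825) + 34.968853 + 4(15.994915)
    = 84.000000 + 7.054775 + 34.968853 + 63.979660 = 190.003288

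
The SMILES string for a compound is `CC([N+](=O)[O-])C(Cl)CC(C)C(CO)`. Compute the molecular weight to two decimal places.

Atom tally by fragment:
  CH3 → C:1 H:3
  CH(NO2) → C:1 H:1 N:1 O:2
  CH(Cl) → C:1 H:1 Cl:1
  CH2 → C:1 H:2
  CH(CH3) → C:2 H:4
  CH2CH2OH → C:2 H:5 O:1
Element totals:
  C: 8
  H: 16
  Cl: 1
  N: 1
  O: 3
Molecular formula: C8H16ClNO3.
  M = 8(12.011) + 16(1.008) + 35.45 + 14.007 + 3(15.999)
    = 96.088 + 16.128 + 35.450 + 14.007 + 47.997 = 209.670

209.67 g/mol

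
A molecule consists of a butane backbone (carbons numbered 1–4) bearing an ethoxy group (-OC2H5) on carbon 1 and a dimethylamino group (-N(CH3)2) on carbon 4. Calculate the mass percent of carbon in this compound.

66.16%

Atom tally by fragment:
  C2H5OCH2 → C:3 H:7 O:1
  CH2 → C:1 H:2
  CH2 → C:1 H:2
  CH2N(CH3)2 → C:3 H:8 N:1
Element totals:
  C: 8
  H: 19
  N: 1
  O: 1
Molecular formula: C8H19NO.
Molar mass = 145.246 g/mol.
Mass from C: 8 × 12.011 = 96.088 g/mol.
%C = 96.088 / 145.246 × 100 = 66.16%.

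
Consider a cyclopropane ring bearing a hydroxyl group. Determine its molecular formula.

Atom tally by fragment:
  cyclopropane ring core → C:3 H:6
  (− 1 ring H displaced by substituents)
  + OH → O:1 H:1
Element totals:
  C: 3
  H: 6
  O: 1

C3H6O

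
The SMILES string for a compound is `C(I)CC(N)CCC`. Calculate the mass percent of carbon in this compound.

Atom tally by fragment:
  ICH2 → C:1 H:2 I:1
  CH2 → C:1 H:2
  CH(NH2) → C:1 H:3 N:1
  CH2 → C:1 H:2
  CH2 → C:1 H:2
  CH3 → C:1 H:3
Element totals:
  C: 6
  H: 14
  I: 1
  N: 1
Molecular formula: C6H14IN.
Molar mass = 227.089 g/mol.
Mass from C: 6 × 12.011 = 72.066 g/mol.
%C = 72.066 / 227.089 × 100 = 31.73%.

31.73%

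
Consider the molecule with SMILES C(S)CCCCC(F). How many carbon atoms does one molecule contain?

Atom tally by fragment:
  HSCH2 → C:1 H:3 S:1
  CH2 → C:1 H:2
  CH2 → C:1 H:2
  CH2 → C:1 H:2
  CH2 → C:1 H:2
  CH2F → C:1 H:2 F:1
Element totals:
  C: 6
  H: 13
  F: 1
  S: 1

6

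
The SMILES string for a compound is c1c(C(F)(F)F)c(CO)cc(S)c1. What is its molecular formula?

Atom tally by fragment:
  benzene ring core → C:6 H:6
  (− 3 ring H displaced by substituents)
  + CF3 → C:1 F:3
  + CH2OH → C:1 H:3 O:1
  + SH → S:1 H:1
Element totals:
  C: 8
  H: 7
  F: 3
  O: 1
  S: 1

C8H7F3OS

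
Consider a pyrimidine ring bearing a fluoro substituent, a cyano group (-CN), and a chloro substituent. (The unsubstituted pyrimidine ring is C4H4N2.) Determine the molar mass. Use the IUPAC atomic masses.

157.53 g/mol

Atom tally by fragment:
  pyrimidine ring core → C:4 H:4 N:2
  (− 3 ring H displaced by substituents)
  + F → F:1
  + CN → C:1 N:1
  + Cl → Cl:1
Element totals:
  C: 5
  H: 1
  Cl: 1
  F: 1
  N: 3
Molecular formula: C5HClFN3.
  M = 5(12.011) + 1.008 + 35.45 + 18.998 + 3(14.007)
    = 60.055 + 1.008 + 35.450 + 18.998 + 42.021 = 157.532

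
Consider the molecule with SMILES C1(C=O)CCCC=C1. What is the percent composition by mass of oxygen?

Atom tally by fragment:
  cyclohexene ring core → C:6 H:10
  (− 1 ring H displaced by substituents)
  + CHO → C:1 H:1 O:1
Element totals:
  C: 7
  H: 10
  O: 1
Molecular formula: C7H10O.
Molar mass = 110.156 g/mol.
Mass from O: 1 × 15.999 = 15.999 g/mol.
%O = 15.999 / 110.156 × 100 = 14.52%.

14.52%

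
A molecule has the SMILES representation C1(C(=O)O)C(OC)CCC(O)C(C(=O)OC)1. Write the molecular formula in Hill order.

C10H16O6

Atom tally by fragment:
  cyclohexane ring core → C:6 H:12
  (− 4 ring H displaced by substituents)
  + COOH → C:1 H:1 O:2
  + OCH3 → C:1 H:3 O:1
  + OH → O:1 H:1
  + COOCH3 → C:2 H:3 O:2
Element totals:
  C: 10
  H: 16
  O: 6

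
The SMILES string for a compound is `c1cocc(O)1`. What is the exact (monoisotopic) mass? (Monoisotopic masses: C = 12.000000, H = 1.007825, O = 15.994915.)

84.0211

Atom tally by fragment:
  furan ring core → C:4 H:4 O:1
  (− 1 ring H displaced by substituents)
  + OH → O:1 H:1
Element totals:
  C: 4
  H: 4
  O: 2
Molecular formula: C4H4O2.
  M = 4(12.0) + 4(1.007825) + 2(15.994915)
    = 48.000000 + 4.031300 + 31.989830 = 84.021130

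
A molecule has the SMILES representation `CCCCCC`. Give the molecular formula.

Atom tally by fragment:
  CH3 → C:1 H:3
  CH2 → C:1 H:2
  CH2 → C:1 H:2
  CH2 → C:1 H:2
  CH2 → C:1 H:2
  CH3 → C:1 H:3
Element totals:
  C: 6
  H: 14

C6H14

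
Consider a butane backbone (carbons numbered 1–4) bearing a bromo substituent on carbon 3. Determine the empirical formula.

Atom tally by fragment:
  CH3 → C:1 H:3
  CH2 → C:1 H:2
  CH(Br) → C:1 H:1 Br:1
  CH3 → C:1 H:3
Element totals:
  C: 4
  H: 9
  Br: 1
Molecular formula: C4H9Br.
gcd of subscripts (1, 4, 9) = 1, so the empirical formula equals the molecular formula.

C4H9Br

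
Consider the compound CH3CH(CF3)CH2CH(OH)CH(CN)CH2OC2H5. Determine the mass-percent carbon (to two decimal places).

Element totals:
  C: 10
  H: 16
  F: 3
  N: 1
  O: 2
Molecular formula: C10H16F3NO2.
Molar mass = 239.237 g/mol.
Mass from C: 10 × 12.011 = 120.110 g/mol.
%C = 120.110 / 239.237 × 100 = 50.21%.

50.21%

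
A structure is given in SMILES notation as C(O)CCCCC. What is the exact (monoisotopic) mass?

102.1045

Atom tally by fragment:
  HOCH2 → C:1 H:3 O:1
  CH2 → C:1 H:2
  CH2 → C:1 H:2
  CH2 → C:1 H:2
  CH2 → C:1 H:2
  CH3 → C:1 H:3
Element totals:
  C: 6
  H: 14
  O: 1
Molecular formula: C6H14O.
  M = 6(12.0) + 14(1.007825) + 15.994915
    = 72.000000 + 14.109550 + 15.994915 = 102.104465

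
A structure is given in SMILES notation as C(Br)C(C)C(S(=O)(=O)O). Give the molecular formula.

Atom tally by fragment:
  BrCH2 → C:1 H:2 Br:1
  CH(CH3) → C:2 H:4
  CH2SO3H → C:1 H:3 S:1 O:3
Element totals:
  C: 4
  H: 9
  Br: 1
  O: 3
  S: 1

C4H9BrO3S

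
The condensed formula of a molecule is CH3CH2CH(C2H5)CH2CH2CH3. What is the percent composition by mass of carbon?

Atom tally by fragment:
  CH3 → C:1 H:3
  CH2 → C:1 H:2
  CH(C2H5) → C:3 H:6
  CH2 → C:1 H:2
  CH2 → C:1 H:2
  CH3 → C:1 H:3
Element totals:
  C: 8
  H: 18
Molecular formula: C8H18.
Molar mass = 114.232 g/mol.
Mass from C: 8 × 12.011 = 96.088 g/mol.
%C = 96.088 / 114.232 × 100 = 84.12%.

84.12%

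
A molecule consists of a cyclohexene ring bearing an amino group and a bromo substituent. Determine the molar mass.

Atom tally by fragment:
  cyclohexene ring core → C:6 H:10
  (− 2 ring H displaced by substituents)
  + NH2 → N:1 H:2
  + Br → Br:1
Element totals:
  C: 6
  H: 10
  Br: 1
  N: 1
Molecular formula: C6H10BrN.
  M = 6(12.011) + 10(1.008) + 79.904 + 14.007
    = 72.066 + 10.080 + 79.904 + 14.007 = 176.057

176.06 g/mol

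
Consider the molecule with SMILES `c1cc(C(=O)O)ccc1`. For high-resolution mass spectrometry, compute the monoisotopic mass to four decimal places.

122.0368

Atom tally by fragment:
  benzene ring core → C:6 H:6
  (− 1 ring H displaced by substituents)
  + COOH → C:1 H:1 O:2
Element totals:
  C: 7
  H: 6
  O: 2
Molecular formula: C7H6O2.
  M = 7(12.0) + 6(1.007825) + 2(15.994915)
    = 84.000000 + 6.046950 + 31.989830 = 122.036780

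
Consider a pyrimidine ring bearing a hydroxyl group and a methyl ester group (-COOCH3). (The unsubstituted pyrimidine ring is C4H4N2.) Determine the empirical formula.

Atom tally by fragment:
  pyrimidine ring core → C:4 H:4 N:2
  (− 2 ring H displaced by substituents)
  + OH → O:1 H:1
  + COOCH3 → C:2 H:3 O:2
Element totals:
  C: 6
  H: 6
  N: 2
  O: 3
Molecular formula: C6H6N2O3.
gcd of subscripts (6, 6, 2, 3) = 1, so the empirical formula equals the molecular formula.

C6H6N2O3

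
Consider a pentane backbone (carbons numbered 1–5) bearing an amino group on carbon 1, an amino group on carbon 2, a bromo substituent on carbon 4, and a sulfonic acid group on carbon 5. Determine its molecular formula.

Atom tally by fragment:
  H2NCH2 → C:1 H:4 N:1
  CH(NH2) → C:1 H:3 N:1
  CH2 → C:1 H:2
  CH(Br) → C:1 H:1 Br:1
  CH2SO3H → C:1 H:3 S:1 O:3
Element totals:
  C: 5
  H: 13
  Br: 1
  N: 2
  O: 3
  S: 1

C5H13BrN2O3S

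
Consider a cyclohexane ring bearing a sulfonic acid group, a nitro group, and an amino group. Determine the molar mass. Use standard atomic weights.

224.23 g/mol

Atom tally by fragment:
  cyclohexane ring core → C:6 H:12
  (− 3 ring H displaced by substituents)
  + SO3H → S:1 O:3 H:1
  + NO2 → N:1 O:2
  + NH2 → N:1 H:2
Element totals:
  C: 6
  H: 12
  N: 2
  O: 5
  S: 1
Molecular formula: C6H12N2O5S.
  M = 6(12.011) + 12(1.008) + 2(14.007) + 5(15.999) + 32.06
    = 72.066 + 12.096 + 28.014 + 79.995 + 32.060 = 224.231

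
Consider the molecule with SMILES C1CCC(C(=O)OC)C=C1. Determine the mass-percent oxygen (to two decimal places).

Atom tally by fragment:
  cyclohexene ring core → C:6 H:10
  (− 1 ring H displaced by substituents)
  + COOCH3 → C:2 H:3 O:2
Element totals:
  C: 8
  H: 12
  O: 2
Molecular formula: C8H12O2.
Molar mass = 140.182 g/mol.
Mass from O: 2 × 15.999 = 31.998 g/mol.
%O = 31.998 / 140.182 × 100 = 22.83%.

22.83%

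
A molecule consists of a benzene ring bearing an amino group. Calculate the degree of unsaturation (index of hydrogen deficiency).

Atom tally by fragment:
  benzene ring core → C:6 H:6
  (− 1 ring H displaced by substituents)
  + NH2 → N:1 H:2
Element totals:
  C: 6
  H: 7
  N: 1
Molecular formula: C6H7N.
DoU = (2C + 2 + N − H − X) / 2 = (2·6 + 2 + 1 − 7 − 0) / 2 = 4.

4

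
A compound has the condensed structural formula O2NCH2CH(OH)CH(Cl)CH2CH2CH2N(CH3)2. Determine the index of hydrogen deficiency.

1

Element totals:
  C: 8
  H: 17
  Cl: 1
  N: 2
  O: 3
Molecular formula: C8H17ClN2O3.
DoU = (2C + 2 + N − H − X) / 2 = (2·8 + 2 + 2 − 17 − 1) / 2 = 1.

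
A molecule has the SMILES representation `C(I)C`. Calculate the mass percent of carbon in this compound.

Atom tally by fragment:
  ICH2 → C:1 H:2 I:1
  CH3 → C:1 H:3
Element totals:
  C: 2
  H: 5
  I: 1
Molecular formula: C2H5I.
Molar mass = 155.966 g/mol.
Mass from C: 2 × 12.011 = 24.022 g/mol.
%C = 24.022 / 155.966 × 100 = 15.40%.

15.40%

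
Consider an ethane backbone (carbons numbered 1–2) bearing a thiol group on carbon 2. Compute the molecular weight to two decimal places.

62.13 g/mol

Atom tally by fragment:
  CH3 → C:1 H:3
  CH2SH → C:1 H:3 S:1
Element totals:
  C: 2
  H: 6
  S: 1
Molecular formula: C2H6S.
  M = 2(12.011) + 6(1.008) + 32.06
    = 24.022 + 6.048 + 32.060 = 62.130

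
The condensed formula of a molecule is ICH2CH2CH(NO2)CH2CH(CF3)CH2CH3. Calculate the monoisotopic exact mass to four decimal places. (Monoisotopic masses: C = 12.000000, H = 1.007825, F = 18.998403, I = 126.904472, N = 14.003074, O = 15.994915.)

Atom tally by fragment:
  ICH2 → C:1 H:2 I:1
  CH2 → C:1 H:2
  CH(NO2) → C:1 H:1 N:1 O:2
  CH2 → C:1 H:2
  CH(CF3) → C:2 H:1 F:3
  CH2 → C:1 H:2
  CH3 → C:1 H:3
Element totals:
  C: 8
  H: 13
  F: 3
  I: 1
  N: 1
  O: 2
Molecular formula: C8H13F3INO2.
  M = 8(12.0) + 13(1.007825) + 3(18.998403) + 126.904472 + 14.003074 + 2(15.994915)
    = 96.000000 + 13.101725 + 56.995209 + 126.904472 + 14.003074 + 31.989830 = 338.994310

338.9943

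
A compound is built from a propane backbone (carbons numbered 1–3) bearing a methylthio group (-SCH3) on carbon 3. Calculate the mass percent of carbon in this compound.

Atom tally by fragment:
  CH3 → C:1 H:3
  CH2 → C:1 H:2
  CH2SCH3 → C:2 H:5 S:1
Element totals:
  C: 4
  H: 10
  S: 1
Molecular formula: C4H10S.
Molar mass = 90.184 g/mol.
Mass from C: 4 × 12.011 = 48.044 g/mol.
%C = 48.044 / 90.184 × 100 = 53.27%.

53.27%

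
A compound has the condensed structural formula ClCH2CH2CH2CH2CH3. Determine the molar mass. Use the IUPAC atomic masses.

Element totals:
  C: 5
  H: 11
  Cl: 1
Molecular formula: C5H11Cl.
  M = 5(12.011) + 11(1.008) + 35.45
    = 60.055 + 11.088 + 35.450 = 106.593

106.59 g/mol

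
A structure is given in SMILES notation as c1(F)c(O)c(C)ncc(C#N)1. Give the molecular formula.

C7H5FN2O

Atom tally by fragment:
  pyridine ring core → C:5 H:5 N:1
  (− 4 ring H displaced by substituents)
  + F → F:1
  + OH → O:1 H:1
  + CH3 → C:1 H:3
  + CN → C:1 N:1
Element totals:
  C: 7
  H: 5
  F: 1
  N: 2
  O: 1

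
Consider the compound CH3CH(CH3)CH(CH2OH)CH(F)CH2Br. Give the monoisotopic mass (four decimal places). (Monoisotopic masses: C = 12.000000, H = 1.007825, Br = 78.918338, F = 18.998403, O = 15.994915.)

Atom tally by fragment:
  CH3 → C:1 H:3
  CH(CH3) → C:2 H:4
  CH(CH2OH) → C:2 H:4 O:1
  CH(F) → C:1 H:1 F:1
  CH2Br → C:1 H:2 Br:1
Element totals:
  C: 7
  H: 14
  Br: 1
  F: 1
  O: 1
Molecular formula: C7H14BrFO.
  M = 7(12.0) + 14(1.007825) + 78.918338 + 18.998403 + 15.994915
    = 84.000000 + 14.109550 + 78.918338 + 18.998403 + 15.994915 = 212.021206

212.0212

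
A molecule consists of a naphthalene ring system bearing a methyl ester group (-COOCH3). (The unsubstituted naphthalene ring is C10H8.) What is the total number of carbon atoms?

Atom tally by fragment:
  naphthalene ring system core → C:10 H:8
  (− 1 ring H displaced by substituents)
  + COOCH3 → C:2 H:3 O:2
Element totals:
  C: 12
  H: 10
  O: 2

12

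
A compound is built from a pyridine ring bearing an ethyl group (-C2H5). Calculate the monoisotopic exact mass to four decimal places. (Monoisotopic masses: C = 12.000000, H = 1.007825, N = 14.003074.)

107.0735

Atom tally by fragment:
  pyridine ring core → C:5 H:5 N:1
  (− 1 ring H displaced by substituents)
  + C2H5 → C:2 H:5
Element totals:
  C: 7
  H: 9
  N: 1
Molecular formula: C7H9N.
  M = 7(12.0) + 9(1.007825) + 14.003074
    = 84.000000 + 9.070425 + 14.003074 = 107.073499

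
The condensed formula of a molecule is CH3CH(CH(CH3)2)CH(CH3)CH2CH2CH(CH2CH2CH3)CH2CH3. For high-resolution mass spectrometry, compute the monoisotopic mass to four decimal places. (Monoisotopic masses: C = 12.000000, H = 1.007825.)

212.2504

Atom tally by fragment:
  CH3 → C:1 H:3
  CH(CH(CH3)2) → C:4 H:8
  CH(CH3) → C:2 H:4
  CH2 → C:1 H:2
  CH2 → C:1 H:2
  CH(CH2CH2CH3) → C:4 H:8
  CH2 → C:1 H:2
  CH3 → C:1 H:3
Element totals:
  C: 15
  H: 32
Molecular formula: C15H32.
  M = 15(12.0) + 32(1.007825)
    = 180.000000 + 32.250400 = 212.250400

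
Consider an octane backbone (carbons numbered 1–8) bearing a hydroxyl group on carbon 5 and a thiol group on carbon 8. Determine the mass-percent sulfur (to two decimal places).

19.75%

Atom tally by fragment:
  CH3 → C:1 H:3
  CH2 → C:1 H:2
  CH2 → C:1 H:2
  CH2 → C:1 H:2
  CH(OH) → C:1 H:2 O:1
  CH2 → C:1 H:2
  CH2 → C:1 H:2
  CH2SH → C:1 H:3 S:1
Element totals:
  C: 8
  H: 18
  O: 1
  S: 1
Molecular formula: C8H18OS.
Molar mass = 162.291 g/mol.
Mass from S: 1 × 32.06 = 32.060 g/mol.
%S = 32.060 / 162.291 × 100 = 19.75%.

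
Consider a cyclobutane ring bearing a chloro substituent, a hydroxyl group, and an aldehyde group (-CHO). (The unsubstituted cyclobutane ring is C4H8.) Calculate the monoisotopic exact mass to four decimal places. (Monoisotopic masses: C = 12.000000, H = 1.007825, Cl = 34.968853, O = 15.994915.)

134.0135

Atom tally by fragment:
  cyclobutane ring core → C:4 H:8
  (− 3 ring H displaced by substituents)
  + Cl → Cl:1
  + OH → O:1 H:1
  + CHO → C:1 H:1 O:1
Element totals:
  C: 5
  H: 7
  Cl: 1
  O: 2
Molecular formula: C5H7ClO2.
  M = 5(12.0) + 7(1.007825) + 34.968853 + 2(15.994915)
    = 60.000000 + 7.054775 + 34.968853 + 31.989830 = 134.013458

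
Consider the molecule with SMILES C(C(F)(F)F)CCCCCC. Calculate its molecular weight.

168.20 g/mol

Atom tally by fragment:
  F3CCH2 → C:2 H:2 F:3
  CH2 → C:1 H:2
  CH2 → C:1 H:2
  CH2 → C:1 H:2
  CH2 → C:1 H:2
  CH2 → C:1 H:2
  CH3 → C:1 H:3
Element totals:
  C: 8
  H: 15
  F: 3
Molecular formula: C8H15F3.
  M = 8(12.011) + 15(1.008) + 3(18.998)
    = 96.088 + 15.120 + 56.994 = 168.202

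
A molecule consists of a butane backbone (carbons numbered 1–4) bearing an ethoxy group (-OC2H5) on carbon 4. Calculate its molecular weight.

102.18 g/mol

Atom tally by fragment:
  CH3 → C:1 H:3
  CH2 → C:1 H:2
  CH2 → C:1 H:2
  CH2OC2H5 → C:3 H:7 O:1
Element totals:
  C: 6
  H: 14
  O: 1
Molecular formula: C6H14O.
  M = 6(12.011) + 14(1.008) + 15.999
    = 72.066 + 14.112 + 15.999 = 102.177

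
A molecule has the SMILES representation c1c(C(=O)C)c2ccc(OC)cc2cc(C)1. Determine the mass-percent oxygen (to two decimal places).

Atom tally by fragment:
  naphthalene ring system core → C:10 H:8
  (− 3 ring H displaced by substituents)
  + COCH3 → C:2 H:3 O:1
  + OCH3 → C:1 H:3 O:1
  + CH3 → C:1 H:3
Element totals:
  C: 14
  H: 14
  O: 2
Molecular formula: C14H14O2.
Molar mass = 214.264 g/mol.
Mass from O: 2 × 15.999 = 31.998 g/mol.
%O = 31.998 / 214.264 × 100 = 14.93%.

14.93%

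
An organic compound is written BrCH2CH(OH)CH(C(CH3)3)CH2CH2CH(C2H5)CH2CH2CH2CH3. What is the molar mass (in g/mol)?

Element totals:
  C: 16
  H: 33
  Br: 1
  O: 1
Molecular formula: C16H33BrO.
  M = 16(12.011) + 33(1.008) + 79.904 + 15.999
    = 192.176 + 33.264 + 79.904 + 15.999 = 321.343

321.34 g/mol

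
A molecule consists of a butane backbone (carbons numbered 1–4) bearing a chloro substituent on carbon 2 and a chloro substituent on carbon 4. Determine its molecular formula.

Atom tally by fragment:
  CH3 → C:1 H:3
  CH(Cl) → C:1 H:1 Cl:1
  CH2 → C:1 H:2
  CH2Cl → C:1 H:2 Cl:1
Element totals:
  C: 4
  H: 8
  Cl: 2

C4H8Cl2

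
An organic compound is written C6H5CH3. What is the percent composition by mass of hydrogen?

Element totals:
  C: 7
  H: 8
Molecular formula: C7H8.
Molar mass = 92.141 g/mol.
Mass from H: 8 × 1.008 = 8.064 g/mol.
%H = 8.064 / 92.141 × 100 = 8.75%.

8.75%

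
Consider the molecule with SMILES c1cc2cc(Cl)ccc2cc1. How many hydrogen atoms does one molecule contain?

Atom tally by fragment:
  naphthalene ring system core → C:10 H:8
  (− 1 ring H displaced by substituents)
  + Cl → Cl:1
Element totals:
  C: 10
  H: 7
  Cl: 1

7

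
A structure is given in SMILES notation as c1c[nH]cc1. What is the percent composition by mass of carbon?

Atom tally by fragment:
  pyrrole ring core → C:4 H:5 N:1
Element totals:
  C: 4
  H: 5
  N: 1
Molecular formula: C4H5N.
Molar mass = 67.091 g/mol.
Mass from C: 4 × 12.011 = 48.044 g/mol.
%C = 48.044 / 67.091 × 100 = 71.61%.

71.61%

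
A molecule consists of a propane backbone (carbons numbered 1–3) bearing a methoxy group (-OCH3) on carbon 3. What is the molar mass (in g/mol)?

74.12 g/mol

Atom tally by fragment:
  CH3 → C:1 H:3
  CH2 → C:1 H:2
  CH2OCH3 → C:2 H:5 O:1
Element totals:
  C: 4
  H: 10
  O: 1
Molecular formula: C4H10O.
  M = 4(12.011) + 10(1.008) + 15.999
    = 48.044 + 10.080 + 15.999 = 74.123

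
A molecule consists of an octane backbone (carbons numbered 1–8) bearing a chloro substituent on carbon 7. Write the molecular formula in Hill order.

Atom tally by fragment:
  CH3 → C:1 H:3
  CH2 → C:1 H:2
  CH2 → C:1 H:2
  CH2 → C:1 H:2
  CH2 → C:1 H:2
  CH2 → C:1 H:2
  CH(Cl) → C:1 H:1 Cl:1
  CH3 → C:1 H:3
Element totals:
  C: 8
  H: 17
  Cl: 1

C8H17Cl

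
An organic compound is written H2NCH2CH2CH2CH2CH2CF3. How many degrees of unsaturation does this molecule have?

0

Atom tally by fragment:
  H2NCH2 → C:1 H:4 N:1
  CH2 → C:1 H:2
  CH2 → C:1 H:2
  CH2 → C:1 H:2
  CH2CF3 → C:2 H:2 F:3
Element totals:
  C: 6
  H: 12
  F: 3
  N: 1
Molecular formula: C6H12F3N.
DoU = (2C + 2 + N − H − X) / 2 = (2·6 + 2 + 1 − 12 − 3) / 2 = 0.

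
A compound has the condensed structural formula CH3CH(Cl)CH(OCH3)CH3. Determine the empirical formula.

Element totals:
  C: 5
  H: 11
  Cl: 1
  O: 1
Molecular formula: C5H11ClO.
gcd of subscripts (5, 1, 11, 1) = 1, so the empirical formula equals the molecular formula.

C5H11ClO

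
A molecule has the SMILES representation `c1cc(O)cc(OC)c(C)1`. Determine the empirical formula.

Atom tally by fragment:
  benzene ring core → C:6 H:6
  (− 3 ring H displaced by substituents)
  + OH → O:1 H:1
  + OCH3 → C:1 H:3 O:1
  + CH3 → C:1 H:3
Element totals:
  C: 8
  H: 10
  O: 2
Molecular formula: C8H10O2.
gcd of subscripts = 2; dividing each by 2:
  C: 8/2 = 4
  H: 10/2 = 5
  O: 2/2 = 1

C4H5O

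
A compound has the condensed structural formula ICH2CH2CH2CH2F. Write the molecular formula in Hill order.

C4H8FI

Atom tally by fragment:
  ICH2 → C:1 H:2 I:1
  CH2 → C:1 H:2
  CH2 → C:1 H:2
  CH2F → C:1 H:2 F:1
Element totals:
  C: 4
  H: 8
  F: 1
  I: 1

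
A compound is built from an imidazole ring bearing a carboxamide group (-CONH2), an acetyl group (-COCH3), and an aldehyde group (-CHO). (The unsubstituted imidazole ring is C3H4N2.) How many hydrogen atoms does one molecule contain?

7

Atom tally by fragment:
  imidazole ring core → C:3 H:4 N:2
  (− 3 ring H displaced by substituents)
  + CONH2 → C:1 H:2 O:1 N:1
  + COCH3 → C:2 H:3 O:1
  + CHO → C:1 H:1 O:1
Element totals:
  C: 7
  H: 7
  N: 3
  O: 3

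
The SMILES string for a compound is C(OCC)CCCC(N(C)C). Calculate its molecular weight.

Atom tally by fragment:
  C2H5OCH2 → C:3 H:7 O:1
  CH2 → C:1 H:2
  CH2 → C:1 H:2
  CH2 → C:1 H:2
  CH2N(CH3)2 → C:3 H:8 N:1
Element totals:
  C: 9
  H: 21
  N: 1
  O: 1
Molecular formula: C9H21NO.
  M = 9(12.011) + 21(1.008) + 14.007 + 15.999
    = 108.099 + 21.168 + 14.007 + 15.999 = 159.273

159.27 g/mol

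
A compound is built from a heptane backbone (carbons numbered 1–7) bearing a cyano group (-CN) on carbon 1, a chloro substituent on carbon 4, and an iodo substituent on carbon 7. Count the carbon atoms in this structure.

8

Atom tally by fragment:
  NCCH2 → C:2 H:2 N:1
  CH2 → C:1 H:2
  CH2 → C:1 H:2
  CH(Cl) → C:1 H:1 Cl:1
  CH2 → C:1 H:2
  CH2 → C:1 H:2
  CH2I → C:1 H:2 I:1
Element totals:
  C: 8
  H: 13
  Cl: 1
  I: 1
  N: 1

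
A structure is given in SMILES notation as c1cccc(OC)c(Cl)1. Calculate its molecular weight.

142.58 g/mol

Atom tally by fragment:
  benzene ring core → C:6 H:6
  (− 2 ring H displaced by substituents)
  + OCH3 → C:1 H:3 O:1
  + Cl → Cl:1
Element totals:
  C: 7
  H: 7
  Cl: 1
  O: 1
Molecular formula: C7H7ClO.
  M = 7(12.011) + 7(1.008) + 35.45 + 15.999
    = 84.077 + 7.056 + 35.450 + 15.999 = 142.582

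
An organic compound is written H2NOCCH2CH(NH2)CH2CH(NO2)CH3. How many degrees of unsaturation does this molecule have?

Element totals:
  C: 6
  H: 13
  N: 3
  O: 3
Molecular formula: C6H13N3O3.
DoU = (2C + 2 + N − H − X) / 2 = (2·6 + 2 + 3 − 13 − 0) / 2 = 2.

2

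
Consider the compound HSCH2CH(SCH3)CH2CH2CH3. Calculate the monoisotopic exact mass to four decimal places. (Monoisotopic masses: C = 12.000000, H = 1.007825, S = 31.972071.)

150.0537

Atom tally by fragment:
  HSCH2 → C:1 H:3 S:1
  CH(SCH3) → C:2 H:4 S:1
  CH2 → C:1 H:2
  CH2 → C:1 H:2
  CH3 → C:1 H:3
Element totals:
  C: 6
  H: 14
  S: 2
Molecular formula: C6H14S2.
  M = 6(12.0) + 14(1.007825) + 2(31.972071)
    = 72.000000 + 14.109550 + 63.944142 = 150.053692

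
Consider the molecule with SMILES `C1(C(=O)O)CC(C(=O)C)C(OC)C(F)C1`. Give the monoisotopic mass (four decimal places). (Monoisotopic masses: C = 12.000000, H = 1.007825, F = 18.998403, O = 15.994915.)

Atom tally by fragment:
  cyclohexane ring core → C:6 H:12
  (− 4 ring H displaced by substituents)
  + COOH → C:1 H:1 O:2
  + COCH3 → C:2 H:3 O:1
  + OCH3 → C:1 H:3 O:1
  + F → F:1
Element totals:
  C: 10
  H: 15
  F: 1
  O: 4
Molecular formula: C10H15FO4.
  M = 10(12.0) + 15(1.007825) + 18.998403 + 4(15.994915)
    = 120.000000 + 15.117375 + 18.998403 + 63.979660 = 218.095438

218.0954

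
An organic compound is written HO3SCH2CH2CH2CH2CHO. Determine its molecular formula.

Element totals:
  C: 5
  H: 10
  O: 4
  S: 1

C5H10O4S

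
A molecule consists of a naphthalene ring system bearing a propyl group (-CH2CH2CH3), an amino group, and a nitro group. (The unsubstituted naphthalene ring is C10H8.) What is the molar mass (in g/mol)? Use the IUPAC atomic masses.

230.27 g/mol

Atom tally by fragment:
  naphthalene ring system core → C:10 H:8
  (− 3 ring H displaced by substituents)
  + CH2CH2CH3 → C:3 H:7
  + NH2 → N:1 H:2
  + NO2 → N:1 O:2
Element totals:
  C: 13
  H: 14
  N: 2
  O: 2
Molecular formula: C13H14N2O2.
  M = 13(12.011) + 14(1.008) + 2(14.007) + 2(15.999)
    = 156.143 + 14.112 + 28.014 + 31.998 = 230.267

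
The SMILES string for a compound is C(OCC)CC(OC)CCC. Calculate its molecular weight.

Atom tally by fragment:
  C2H5OCH2 → C:3 H:7 O:1
  CH2 → C:1 H:2
  CH(OCH3) → C:2 H:4 O:1
  CH2 → C:1 H:2
  CH2 → C:1 H:2
  CH3 → C:1 H:3
Element totals:
  C: 9
  H: 20
  O: 2
Molecular formula: C9H20O2.
  M = 9(12.011) + 20(1.008) + 2(15.999)
    = 108.099 + 20.160 + 31.998 = 160.257

160.26 g/mol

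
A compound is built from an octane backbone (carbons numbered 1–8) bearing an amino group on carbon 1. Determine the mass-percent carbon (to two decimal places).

Atom tally by fragment:
  H2NCH2 → C:1 H:4 N:1
  CH2 → C:1 H:2
  CH2 → C:1 H:2
  CH2 → C:1 H:2
  CH2 → C:1 H:2
  CH2 → C:1 H:2
  CH2 → C:1 H:2
  CH3 → C:1 H:3
Element totals:
  C: 8
  H: 19
  N: 1
Molecular formula: C8H19N.
Molar mass = 129.247 g/mol.
Mass from C: 8 × 12.011 = 96.088 g/mol.
%C = 96.088 / 129.247 × 100 = 74.34%.

74.34%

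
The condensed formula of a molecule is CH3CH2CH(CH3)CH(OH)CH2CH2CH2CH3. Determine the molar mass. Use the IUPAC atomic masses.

144.26 g/mol

Element totals:
  C: 9
  H: 20
  O: 1
Molecular formula: C9H20O.
  M = 9(12.011) + 20(1.008) + 15.999
    = 108.099 + 20.160 + 15.999 = 144.258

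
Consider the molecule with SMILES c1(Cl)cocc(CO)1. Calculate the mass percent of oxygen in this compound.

Atom tally by fragment:
  furan ring core → C:4 H:4 O:1
  (− 2 ring H displaced by substituents)
  + Cl → Cl:1
  + CH2OH → C:1 H:3 O:1
Element totals:
  C: 5
  H: 5
  Cl: 1
  O: 2
Molecular formula: C5H5ClO2.
Molar mass = 132.543 g/mol.
Mass from O: 2 × 15.999 = 31.998 g/mol.
%O = 31.998 / 132.543 × 100 = 24.14%.

24.14%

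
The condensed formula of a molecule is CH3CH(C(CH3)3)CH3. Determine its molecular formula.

C7H16

Atom tally by fragment:
  CH3 → C:1 H:3
  CH(C(CH3)3) → C:5 H:10
  CH3 → C:1 H:3
Element totals:
  C: 7
  H: 16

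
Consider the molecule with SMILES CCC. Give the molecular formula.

C3H8

Atom tally by fragment:
  CH3 → C:1 H:3
  CH2 → C:1 H:2
  CH3 → C:1 H:3
Element totals:
  C: 3
  H: 8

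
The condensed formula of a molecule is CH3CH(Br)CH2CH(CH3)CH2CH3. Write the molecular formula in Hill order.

C7H15Br

Element totals:
  C: 7
  H: 15
  Br: 1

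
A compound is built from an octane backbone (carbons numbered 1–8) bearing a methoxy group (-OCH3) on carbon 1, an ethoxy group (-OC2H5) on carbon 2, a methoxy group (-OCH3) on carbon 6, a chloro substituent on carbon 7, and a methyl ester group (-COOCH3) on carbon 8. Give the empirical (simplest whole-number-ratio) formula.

C14H27ClO5

Atom tally by fragment:
  CH3OCH2 → C:2 H:5 O:1
  CH(OC2H5) → C:3 H:6 O:1
  CH2 → C:1 H:2
  CH2 → C:1 H:2
  CH2 → C:1 H:2
  CH(OCH3) → C:2 H:4 O:1
  CH(Cl) → C:1 H:1 Cl:1
  CH2COOCH3 → C:3 H:5 O:2
Element totals:
  C: 14
  H: 27
  Cl: 1
  O: 5
Molecular formula: C14H27ClO5.
gcd of subscripts (14, 1, 27, 5) = 1, so the empirical formula equals the molecular formula.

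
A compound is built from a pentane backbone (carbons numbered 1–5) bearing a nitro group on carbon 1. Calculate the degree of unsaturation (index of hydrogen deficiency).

Atom tally by fragment:
  O2NCH2 → C:1 H:2 N:1 O:2
  CH2 → C:1 H:2
  CH2 → C:1 H:2
  CH2 → C:1 H:2
  CH3 → C:1 H:3
Element totals:
  C: 5
  H: 11
  N: 1
  O: 2
Molecular formula: C5H11NO2.
DoU = (2C + 2 + N − H − X) / 2 = (2·5 + 2 + 1 − 11 − 0) / 2 = 1.

1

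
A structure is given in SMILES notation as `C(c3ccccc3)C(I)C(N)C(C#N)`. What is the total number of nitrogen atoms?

2

Atom tally by fragment:
  C6H5CH2 → C:7 H:7
  CH(I) → C:1 H:1 I:1
  CH(NH2) → C:1 H:3 N:1
  CH2CN → C:2 H:2 N:1
Element totals:
  C: 11
  H: 13
  I: 1
  N: 2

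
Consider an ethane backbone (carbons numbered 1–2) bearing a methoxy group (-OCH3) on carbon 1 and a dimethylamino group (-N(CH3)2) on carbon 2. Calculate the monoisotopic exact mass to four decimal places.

103.0997

Atom tally by fragment:
  CH3OCH2 → C:2 H:5 O:1
  CH2N(CH3)2 → C:3 H:8 N:1
Element totals:
  C: 5
  H: 13
  N: 1
  O: 1
Molecular formula: C5H13NO.
  M = 5(12.0) + 13(1.007825) + 14.003074 + 15.994915
    = 60.000000 + 13.101725 + 14.003074 + 15.994915 = 103.099714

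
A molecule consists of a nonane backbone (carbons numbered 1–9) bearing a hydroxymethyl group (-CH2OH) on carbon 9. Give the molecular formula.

Atom tally by fragment:
  CH3 → C:1 H:3
  CH2 → C:1 H:2
  CH2 → C:1 H:2
  CH2 → C:1 H:2
  CH2 → C:1 H:2
  CH2 → C:1 H:2
  CH2 → C:1 H:2
  CH2 → C:1 H:2
  CH2CH2OH → C:2 H:5 O:1
Element totals:
  C: 10
  H: 22
  O: 1

C10H22O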